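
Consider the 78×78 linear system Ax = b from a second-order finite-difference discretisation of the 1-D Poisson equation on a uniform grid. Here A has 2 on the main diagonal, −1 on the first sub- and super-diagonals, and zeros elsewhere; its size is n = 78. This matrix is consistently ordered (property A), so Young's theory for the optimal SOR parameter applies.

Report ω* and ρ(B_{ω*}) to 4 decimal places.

[ρ_J] n=78: ρ(B_J) = cos(π/(n+1)) = cos(π/79) = 0.9992.
√(1−ρ_J²) = |sin(π/79)| = 0.03976
ω* = 2 / (1 + 0.03976) = 2 / 1.03976 ≈ 1.9235.
[ρ_SOR] ω* − 1 = 0.9235.

ω* = 1.9235, ρ_SOR = 0.9235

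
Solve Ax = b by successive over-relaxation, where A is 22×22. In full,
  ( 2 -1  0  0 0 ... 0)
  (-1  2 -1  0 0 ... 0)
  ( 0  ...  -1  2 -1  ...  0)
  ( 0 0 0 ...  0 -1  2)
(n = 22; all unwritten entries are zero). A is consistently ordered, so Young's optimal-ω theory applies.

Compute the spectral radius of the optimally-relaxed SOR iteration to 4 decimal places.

[ρ_J] n=22: ρ(B_J) = cos(π/(n+1)) = cos(π/23) = 0.9907.
root = sin(π/23) = 0.13617  (since 1−cos² = sin²).
Then 2/(1+√(1−ρ_J²)) = 2/(1+0.13617); ω* = 2/1.13617 = 1.7603.
ρ(B_{ω*}) = ω*−1 = 0.7603

ρ_SOR = 0.7603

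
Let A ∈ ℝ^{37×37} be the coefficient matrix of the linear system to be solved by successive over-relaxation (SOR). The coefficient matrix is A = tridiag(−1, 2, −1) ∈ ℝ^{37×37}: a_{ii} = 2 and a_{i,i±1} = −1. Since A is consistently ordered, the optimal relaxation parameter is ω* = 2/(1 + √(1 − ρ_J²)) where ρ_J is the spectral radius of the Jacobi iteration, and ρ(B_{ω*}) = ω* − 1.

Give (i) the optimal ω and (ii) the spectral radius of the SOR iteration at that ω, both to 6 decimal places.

ω* = 1.847440, ρ_SOR = 0.847440

½·tridiag(1,0,1) at n=37: λ_k = cos(kπ/38); max |λ| at k=1 ⇒ ρ_J = cos(π/38) ≈ 0.996584.
√(1−ρ_J²) = |sin(π/38)| = 0.0825793
So ω* = 2/1.0825793 = 1.847440 (Young).
[ρ_SOR] ω* − 1 = 0.847440.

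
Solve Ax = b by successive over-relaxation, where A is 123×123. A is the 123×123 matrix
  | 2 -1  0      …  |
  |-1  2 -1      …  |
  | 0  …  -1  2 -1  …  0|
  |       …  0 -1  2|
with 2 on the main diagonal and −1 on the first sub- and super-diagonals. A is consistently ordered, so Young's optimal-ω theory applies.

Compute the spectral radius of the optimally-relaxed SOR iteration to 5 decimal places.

ρ_SOR = 0.95059

ρ_J = max_k |cos(kπ/124)| = cos(π/124) = 0.99968
√(1−ρ_J²) = |sin(π/124)| = 0.025333
ω* = 2/(1+0.025333) = 1.95059
ρ_SOR = ω* − 1 = 1.95059 − 1 = 0.95059.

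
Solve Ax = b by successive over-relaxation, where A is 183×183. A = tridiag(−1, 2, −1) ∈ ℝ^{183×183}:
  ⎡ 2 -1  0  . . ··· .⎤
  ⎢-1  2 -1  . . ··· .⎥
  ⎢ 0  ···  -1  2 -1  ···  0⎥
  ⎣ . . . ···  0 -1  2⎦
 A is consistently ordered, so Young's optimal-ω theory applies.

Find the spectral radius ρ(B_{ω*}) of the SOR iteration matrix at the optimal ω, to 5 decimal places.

spectrum of D⁻¹(L+U) = {cos(kπ/184) : 1≤k≤183}; ρ_J = cos(π/184) = 0.99985.
root = sin(π/184) = 0.017073  (since 1−cos² = sin²).
ω* = 2 / (1 + 0.017073) = 2 / 1.017073 ≈ 1.96643.
ρ(B_{ω*}) = ω*−1 = 0.96643

ρ_SOR = 0.96643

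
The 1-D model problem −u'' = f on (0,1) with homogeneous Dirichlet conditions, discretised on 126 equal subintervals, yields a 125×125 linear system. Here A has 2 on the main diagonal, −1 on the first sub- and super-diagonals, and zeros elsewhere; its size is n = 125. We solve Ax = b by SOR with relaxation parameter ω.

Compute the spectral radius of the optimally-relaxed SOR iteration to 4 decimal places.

B_J for the 125×125 system has eigenvalues cos(kπ/126); ρ_J = cos(π/126) = 0.9997.
root = sin(π/126) = 0.02493  (since 1−cos² = sin²).
Young: ω* = 2/(1+√(1−ρ_J²)) = 2/(1+0.02493) = 2/1.02493 = 1.9514.
Hence ρ(B_{ω*}) = 1.9514 − 1 = 0.9514.

ρ_SOR = 0.9514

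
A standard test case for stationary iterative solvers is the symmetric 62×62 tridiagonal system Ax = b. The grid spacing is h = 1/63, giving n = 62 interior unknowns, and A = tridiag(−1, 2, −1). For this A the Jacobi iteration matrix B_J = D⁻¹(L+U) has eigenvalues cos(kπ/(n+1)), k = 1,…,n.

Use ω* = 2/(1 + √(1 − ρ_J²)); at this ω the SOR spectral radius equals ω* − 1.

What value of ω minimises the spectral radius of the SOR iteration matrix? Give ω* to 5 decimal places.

½·tridiag(1,0,1) at n=62: λ_k = cos(kπ/63); max |λ| at k=1 ⇒ ρ_J = cos(π/63) ≈ 0.99876.
1 − cos²(π/63) = sin²(π/63) ⇒ √(1−ρ_J²) = sin(π/63) = 0.049846.
Young: ω* = 2/(1+√(1−ρ_J²)) = 2/(1+0.049846) = 2/1.049846 = 1.90504.
ρ_SOR = ω* − 1 = 1.90504 − 1 = 0.90504.

ω* = 1.90504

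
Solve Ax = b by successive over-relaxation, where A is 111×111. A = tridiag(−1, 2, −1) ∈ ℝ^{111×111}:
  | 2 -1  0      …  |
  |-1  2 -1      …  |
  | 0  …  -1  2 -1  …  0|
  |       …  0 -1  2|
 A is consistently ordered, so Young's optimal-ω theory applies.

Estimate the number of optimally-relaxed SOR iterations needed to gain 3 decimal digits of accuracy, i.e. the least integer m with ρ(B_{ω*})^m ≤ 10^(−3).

m = 124

With n=111, ρ(Jacobi) = cos(π/112) = 0.9996066.
√(1 − cos²(π/112)) = sin(π/112) ≈ 0.0280463.
Then 2/(1+√(1−ρ_J²)) = 2/(1+0.0280463); ω* = 2/1.0280463 = 1.9454377.
Hence ρ(B_{ω*}) = 1.9454377 − 1 = 0.9454377.
m ≥ 3·ln10 / (−ln 0.9454377) = 123.117; smallest integer m = 124.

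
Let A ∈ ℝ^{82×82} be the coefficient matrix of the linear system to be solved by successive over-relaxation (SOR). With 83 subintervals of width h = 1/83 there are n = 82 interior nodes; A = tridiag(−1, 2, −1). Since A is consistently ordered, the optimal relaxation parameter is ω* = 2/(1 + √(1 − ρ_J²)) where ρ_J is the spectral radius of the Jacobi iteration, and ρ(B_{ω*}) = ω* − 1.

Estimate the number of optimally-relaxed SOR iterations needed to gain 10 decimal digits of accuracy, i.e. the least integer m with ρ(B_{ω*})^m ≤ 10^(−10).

m = 305

spectrum of D⁻¹(L+U) = {cos(kπ/83) : 1≤k≤82}; ρ_J = cos(π/83) = 0.9992838.
√(1−ρ_J²) = |sin(π/83)| = 0.0378415
So ω* = 2/1.0378415 = 1.9270765 (Young).
ρ(B_{ω*}) = ω*−1 = 0.9270765
10·ln10 = 23.0259; −ln(0.9270765) = 0.0757192; m = ⌈23.0259/0.0757192⌉ = ⌈304.096⌉ = 305.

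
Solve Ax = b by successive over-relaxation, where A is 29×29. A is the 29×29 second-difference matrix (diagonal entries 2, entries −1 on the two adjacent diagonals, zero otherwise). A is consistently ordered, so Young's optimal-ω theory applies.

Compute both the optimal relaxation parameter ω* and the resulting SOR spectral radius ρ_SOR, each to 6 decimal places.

[ρ_J] n=29: ρ(B_J) = cos(π/(n+1)) = cos(π/30) = 0.994522.
√(1−ρ_J²) simplifies to sin(π/30) = 0.1045285.
[ω*] 2 ÷ (1 + 0.1045285) = 2 ÷ 1.1045285 = 1.810727.
[ρ_SOR] ω* − 1 = 0.810727.

ω* = 1.810727, ρ_SOR = 0.810727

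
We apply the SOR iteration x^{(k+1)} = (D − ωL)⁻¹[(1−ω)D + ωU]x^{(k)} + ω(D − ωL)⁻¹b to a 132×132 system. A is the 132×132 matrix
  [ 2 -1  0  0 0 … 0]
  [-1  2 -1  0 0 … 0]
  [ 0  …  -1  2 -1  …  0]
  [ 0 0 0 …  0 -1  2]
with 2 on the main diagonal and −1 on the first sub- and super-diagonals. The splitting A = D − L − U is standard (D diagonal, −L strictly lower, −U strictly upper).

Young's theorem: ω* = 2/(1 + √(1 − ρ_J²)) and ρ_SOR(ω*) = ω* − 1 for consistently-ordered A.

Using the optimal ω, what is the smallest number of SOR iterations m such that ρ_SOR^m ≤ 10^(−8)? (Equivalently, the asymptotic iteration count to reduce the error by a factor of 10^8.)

m = 390

B_J for the 132×132 system has eigenvalues cos(kπ/133); ρ_J = cos(π/133) = 0.9997210.
√(1−ρ_J²) = |sin(π/133)| = 0.0236188
[ω*] 2 ÷ (1 + 0.0236188) = 2 ÷ 1.0236188 = 1.9538524.
Hence ρ(B_{ω*}) = 1.9538524 − 1 = 0.9538524.
(0.9538524)^m ≤ 10^{−8}  ⇒  m·ln(0.9538524) ≤ −8·ln10  ⇒  m ≥ 389.887  ⇒  m = 390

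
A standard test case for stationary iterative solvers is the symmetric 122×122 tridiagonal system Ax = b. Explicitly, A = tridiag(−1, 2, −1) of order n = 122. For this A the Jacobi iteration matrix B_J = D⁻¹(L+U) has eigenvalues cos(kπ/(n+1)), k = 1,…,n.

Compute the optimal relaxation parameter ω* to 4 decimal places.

ρ_J = max_k |cos(kπ/123)| = cos(π/123) = 0.9997
√(1 − cos²(π/123)) = sin(π/123) ≈ 0.02554.
So ω* = 2/1.02554 = 1.9502 (Young).
ρ_SOR = ω* − 1 ≈ 0.9502.

ω* = 1.9502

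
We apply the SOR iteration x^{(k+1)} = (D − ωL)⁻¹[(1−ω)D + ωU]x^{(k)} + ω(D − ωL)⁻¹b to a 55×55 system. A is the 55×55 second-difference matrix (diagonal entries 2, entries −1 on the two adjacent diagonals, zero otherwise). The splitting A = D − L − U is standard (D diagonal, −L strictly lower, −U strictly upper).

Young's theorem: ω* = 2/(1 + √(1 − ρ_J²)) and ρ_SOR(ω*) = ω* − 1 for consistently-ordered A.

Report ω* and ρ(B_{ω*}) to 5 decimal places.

B_J for the 55×55 system has eigenvalues cos(kπ/56); ρ_J = cos(π/56) = 0.99843.
√(1−ρ_J²) = |sin(π/56)| = 0.056070
Young: ω* = 2/(1+√(1−ρ_J²)) = 2/(1+0.056070) = 2/1.056070 = 1.89381.
and ρ(B_{ω*}) = 1.89381 − 1 = 0.89381.

ω* = 1.89381, ρ_SOR = 0.89381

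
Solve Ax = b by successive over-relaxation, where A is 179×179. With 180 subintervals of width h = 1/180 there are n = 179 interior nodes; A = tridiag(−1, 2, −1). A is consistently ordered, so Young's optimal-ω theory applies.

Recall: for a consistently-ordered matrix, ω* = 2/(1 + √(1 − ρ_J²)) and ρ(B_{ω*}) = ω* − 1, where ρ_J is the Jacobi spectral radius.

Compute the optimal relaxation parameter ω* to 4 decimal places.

ω* = 1.9657

With n=179, ρ(Jacobi) = cos(π/180) = 0.9998.
1 − cos²(π/180) = sin²(π/180) ⇒ √(1−ρ_J²) = sin(π/180) = 0.01745.
ω* = 2 / (1 + 0.01745) = 2 / 1.01745 ≈ 1.9657.
ρ_SOR = ω* − 1 = 1.9657 − 1 = 0.9657.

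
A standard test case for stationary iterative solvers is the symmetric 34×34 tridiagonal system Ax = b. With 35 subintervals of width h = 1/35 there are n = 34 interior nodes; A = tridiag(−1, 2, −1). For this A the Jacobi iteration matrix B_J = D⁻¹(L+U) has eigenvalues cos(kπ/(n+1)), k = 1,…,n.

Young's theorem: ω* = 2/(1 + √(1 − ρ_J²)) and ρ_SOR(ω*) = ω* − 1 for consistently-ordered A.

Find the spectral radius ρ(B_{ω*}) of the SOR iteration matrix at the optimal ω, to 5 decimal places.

ρ_SOR = 0.83547

[ρ_J] n=34: ρ(B_J) = cos(π/(n+1)) = cos(π/35) = 0.99597.
√(1 − cos²(π/35)) = sin(π/35) ≈ 0.089639.
Then 2/(1+√(1−ρ_J²)) = 2/(1+0.089639); ω* = 2/1.089639 = 1.83547.
At ω = 1.83547 every |λ(B_ω)| = ω−1, so ρ_SOR = 0.83547.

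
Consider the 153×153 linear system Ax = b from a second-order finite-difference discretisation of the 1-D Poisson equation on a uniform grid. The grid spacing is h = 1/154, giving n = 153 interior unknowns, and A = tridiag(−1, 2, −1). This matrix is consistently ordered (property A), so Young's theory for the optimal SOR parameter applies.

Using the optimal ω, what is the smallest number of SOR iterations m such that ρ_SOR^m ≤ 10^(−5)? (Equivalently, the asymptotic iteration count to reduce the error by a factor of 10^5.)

n=153: λ(B_J) = 1 − λ(A)/2 = cos(kπ/154); k=1 gives ρ_J = 0.9997919.
√(1 − cos²(π/154)) = sin(π/154) ≈ 0.0203985.
Then 2/(1+√(1−ρ_J²)) = 2/(1+0.0203985); ω* = 2/1.0203985 = 1.9600186.
ρ_SOR = ω* − 1 ≈ 0.9600186.
(0.9600186)^m ≤ 10^{−5}  ⇒  m·ln(0.9600186) ≤ −5·ln10  ⇒  m ≥ 282.161  ⇒  m = 283

m = 283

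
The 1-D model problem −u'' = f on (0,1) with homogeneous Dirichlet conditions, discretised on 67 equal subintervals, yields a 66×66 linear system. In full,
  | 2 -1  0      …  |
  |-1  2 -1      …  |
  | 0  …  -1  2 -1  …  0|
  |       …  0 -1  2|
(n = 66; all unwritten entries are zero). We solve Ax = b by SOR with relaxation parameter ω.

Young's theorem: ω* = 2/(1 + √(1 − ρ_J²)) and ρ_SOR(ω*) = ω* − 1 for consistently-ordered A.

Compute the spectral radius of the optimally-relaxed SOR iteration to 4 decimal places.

spectrum of D⁻¹(L+U) = {cos(kπ/67) : 1≤k≤66}; ρ_J = cos(π/67) = 0.9989.
√(1−ρ_J²) = |sin(π/67)| = 0.04687
Then 2/(1+√(1−ρ_J²)) = 2/(1+0.04687); ω* = 2/1.04687 = 1.9105.
At ω = 1.9105 every |λ(B_ω)| = ω−1, so ρ_SOR = 0.9105.

ρ_SOR = 0.9105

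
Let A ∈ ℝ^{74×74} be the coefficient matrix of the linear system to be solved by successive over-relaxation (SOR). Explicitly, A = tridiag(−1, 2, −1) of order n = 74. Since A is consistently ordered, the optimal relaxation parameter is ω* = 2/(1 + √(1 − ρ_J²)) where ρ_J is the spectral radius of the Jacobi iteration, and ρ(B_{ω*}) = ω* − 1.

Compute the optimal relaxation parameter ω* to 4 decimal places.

[ρ_J] n=74: ρ(B_J) = cos(π/(n+1)) = cos(π/75) = 0.9991.
√(1 − cos²(π/75)) = sin(π/75) ≈ 0.04188.
Then 2/(1+√(1−ρ_J²)) = 2/(1+0.04188); ω* = 2/1.04188 = 1.9196.
and ρ(B_{ω*}) = 1.9196 − 1 = 0.9196.

ω* = 1.9196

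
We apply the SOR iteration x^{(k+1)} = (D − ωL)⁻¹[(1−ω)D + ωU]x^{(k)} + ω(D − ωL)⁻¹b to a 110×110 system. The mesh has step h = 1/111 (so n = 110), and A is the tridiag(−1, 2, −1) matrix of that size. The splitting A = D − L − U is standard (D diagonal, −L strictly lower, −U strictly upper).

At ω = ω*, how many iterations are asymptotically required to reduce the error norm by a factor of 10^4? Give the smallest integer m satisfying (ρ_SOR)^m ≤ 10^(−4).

m = 163

B_J for the 110×110 system has eigenvalues cos(kπ/111); ρ_J = cos(π/111) = 0.9995995.
1 − cos²(π/111) = sin²(π/111) ⇒ √(1−ρ_J²) = sin(π/111) = 0.0282989.
ω* = 2 / (1 + 0.0282989) = 2 / 1.0282989 ≈ 1.9449598.
ρ_SOR = ω* − 1 ≈ 0.9449598.
Need (0.9449598)^m ≤ 10^(−4): m ≥ 4·ln10/|ln 0.9449598| = 9.21034/0.0566129 = 162.690 ⇒ m = 163.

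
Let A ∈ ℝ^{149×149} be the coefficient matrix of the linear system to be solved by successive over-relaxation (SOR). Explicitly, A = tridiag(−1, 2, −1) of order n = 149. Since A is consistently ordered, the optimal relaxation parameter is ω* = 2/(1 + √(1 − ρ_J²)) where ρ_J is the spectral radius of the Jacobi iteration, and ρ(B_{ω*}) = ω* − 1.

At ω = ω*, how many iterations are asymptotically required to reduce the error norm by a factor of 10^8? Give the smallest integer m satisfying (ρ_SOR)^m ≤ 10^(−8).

m = 440

½·tridiag(1,0,1) at n=149: λ_k = cos(kπ/150); max |λ| at k=1 ⇒ ρ_J = cos(π/150) ≈ 0.9997807.
√(1 − cos²(π/150)) = sin(π/150) ≈ 0.0209424.
ω* = 2/(1+0.0209424) = 1.9589744
ρ_SOR = ω* − 1 ≈ 0.9589744.
8·ln10 = 18.4207; −ln(0.9589744) = 0.0418909; m = ⌈18.4207/0.0418909⌉ = ⌈439.730⌉ = 440.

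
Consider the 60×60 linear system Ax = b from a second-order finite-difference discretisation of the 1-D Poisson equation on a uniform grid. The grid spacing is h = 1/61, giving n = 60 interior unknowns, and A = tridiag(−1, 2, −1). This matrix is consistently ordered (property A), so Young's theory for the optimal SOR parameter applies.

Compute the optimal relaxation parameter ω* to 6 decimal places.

B_J for the 60×60 system has eigenvalues cos(kπ/61); ρ_J = cos(π/61) = 0.998674.
1 − cos²(π/61) = sin²(π/61) ⇒ √(1−ρ_J²) = sin(π/61) = 0.0514788.
So ω* = 2/1.0514788 = 1.902083 (Young).
Hence ρ(B_{ω*}) = 1.902083 − 1 = 0.902083.

ω* = 1.902083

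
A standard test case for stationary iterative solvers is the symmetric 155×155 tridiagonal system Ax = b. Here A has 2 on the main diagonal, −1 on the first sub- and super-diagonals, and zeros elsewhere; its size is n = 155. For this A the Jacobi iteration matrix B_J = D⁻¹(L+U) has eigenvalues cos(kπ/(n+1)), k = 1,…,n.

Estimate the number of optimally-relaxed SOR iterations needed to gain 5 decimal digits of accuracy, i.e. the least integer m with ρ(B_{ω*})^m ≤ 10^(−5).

½·tridiag(1,0,1) at n=155: λ_k = cos(kπ/156); max |λ| at k=1 ⇒ ρ_J = cos(π/156) ≈ 0.9997972.
√(1−ρ_J²) simplifies to sin(π/156) = 0.0201371.
ω* = 2/(1+0.0201371) = 1.9605208
ρ(B_{ω*}) = ω*−1 = 0.9605208
ρ_SOR^m ≤ 10^(−5) ⇔ m ≥ 5·ln10/(−ln 0.9605208) = 11.5129/0.0402796 = 285.825; m = ⌈285.825⌉ = 286.

m = 286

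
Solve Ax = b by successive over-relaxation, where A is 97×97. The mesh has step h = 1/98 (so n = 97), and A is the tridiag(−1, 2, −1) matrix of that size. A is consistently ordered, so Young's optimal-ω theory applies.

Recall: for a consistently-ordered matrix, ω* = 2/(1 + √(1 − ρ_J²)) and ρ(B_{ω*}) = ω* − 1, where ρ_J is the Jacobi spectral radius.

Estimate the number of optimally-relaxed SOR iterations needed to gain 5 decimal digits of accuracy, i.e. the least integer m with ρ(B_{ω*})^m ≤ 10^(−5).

m = 180

ρ_J = max_k |cos(kπ/98)| = cos(π/98) = 0.9994862
1 − cos²(π/98) = sin²(π/98) ⇒ √(1−ρ_J²) = sin(π/98) = 0.0320516.
ω* = 2/(1 + 0.0320516) = 2/1.0320516 = 1.9378876.
At ω = 1.9378876 every |λ(B_ω)| = ω−1, so ρ_SOR = 0.9378876.
Need (0.9378876)^m ≤ 10^(−5): m ≥ 5·ln10/|ln 0.9378876| = 11.5129/0.0641252 = 179.538 ⇒ m = 180.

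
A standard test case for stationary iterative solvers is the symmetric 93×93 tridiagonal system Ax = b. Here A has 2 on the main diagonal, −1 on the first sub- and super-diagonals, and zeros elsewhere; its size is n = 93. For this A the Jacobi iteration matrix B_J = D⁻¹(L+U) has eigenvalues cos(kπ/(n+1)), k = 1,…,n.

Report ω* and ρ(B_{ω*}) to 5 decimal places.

[ρ_J] n=93: ρ(B_J) = cos(π/(n+1)) = cos(π/94) = 0.99944.
√(1−ρ_J²) simplifies to sin(π/94) = 0.033415.
[ω*] 2 ÷ (1 + 0.033415) = 2 ÷ 1.033415 = 1.93533.
ρ_SOR = ω* − 1 = 1.93533 − 1 = 0.93533.

ω* = 1.93533, ρ_SOR = 0.93533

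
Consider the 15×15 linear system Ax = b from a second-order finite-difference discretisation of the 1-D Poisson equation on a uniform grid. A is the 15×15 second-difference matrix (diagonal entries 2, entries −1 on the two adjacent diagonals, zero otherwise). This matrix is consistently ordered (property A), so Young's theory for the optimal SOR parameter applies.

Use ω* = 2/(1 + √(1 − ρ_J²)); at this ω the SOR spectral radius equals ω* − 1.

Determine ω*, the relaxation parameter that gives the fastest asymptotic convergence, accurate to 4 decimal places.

n=15: λ(B_J) = 1 − λ(A)/2 = cos(kπ/16); k=1 gives ρ_J = 0.9808.
√(1 − cos²(π/16)) = sin(π/16) ≈ 0.19509.
So ω* = 2/1.19509 = 1.6735 (Young).
Hence ρ(B_{ω*}) = 1.6735 − 1 = 0.6735.

ω* = 1.6735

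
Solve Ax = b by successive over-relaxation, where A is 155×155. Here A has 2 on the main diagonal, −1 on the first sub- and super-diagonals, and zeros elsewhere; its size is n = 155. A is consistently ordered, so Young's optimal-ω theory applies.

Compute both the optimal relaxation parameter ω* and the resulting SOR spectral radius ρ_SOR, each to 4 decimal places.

½·tridiag(1,0,1) at n=155: λ_k = cos(kπ/156); max |λ| at k=1 ⇒ ρ_J = cos(π/156) ≈ 0.9998.
1 − cos²(π/156) = sin²(π/156) ⇒ √(1−ρ_J²) = sin(π/156) = 0.02014.
ω* = 2/(1+0.02014) = 1.9605
and ρ(B_{ω*}) = 1.9605 − 1 = 0.9605.

ω* = 1.9605, ρ_SOR = 0.9605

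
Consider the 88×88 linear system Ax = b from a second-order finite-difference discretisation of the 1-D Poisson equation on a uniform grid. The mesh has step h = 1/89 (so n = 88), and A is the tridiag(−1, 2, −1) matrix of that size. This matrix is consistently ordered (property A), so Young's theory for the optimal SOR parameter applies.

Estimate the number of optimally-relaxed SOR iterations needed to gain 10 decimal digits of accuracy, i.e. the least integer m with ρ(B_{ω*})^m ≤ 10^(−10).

m = 327

B_J for the 88×88 system has eigenvalues cos(kπ/89); ρ_J = cos(π/89) = 0.9993771.
√(1−ρ_J²) simplifies to sin(π/89) = 0.0352915.
So ω* = 2/1.0352915 = 1.9318231 (Young).
ρ(B_{ω*}) = ω*−1 = 0.9318231
(0.9318231)^m ≤ 10^{−10}  ⇒  m·ln(0.9318231) ≤ −10·ln10  ⇒  m ≥ 326.089  ⇒  m = 327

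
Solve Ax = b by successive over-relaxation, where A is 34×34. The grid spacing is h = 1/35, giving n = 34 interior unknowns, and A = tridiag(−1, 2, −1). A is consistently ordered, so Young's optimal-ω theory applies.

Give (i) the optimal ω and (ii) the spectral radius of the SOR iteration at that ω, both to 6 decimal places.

n=34: λ(B_J) = 1 − λ(A)/2 = cos(kπ/35); k=1 gives ρ_J = 0.995974.
1 − cos²(π/35) = sin²(π/35) ⇒ √(1−ρ_J²) = sin(π/35) = 0.0896393.
Then 2/(1+√(1−ρ_J²)) = 2/(1+0.0896393); ω* = 2/1.0896393 = 1.835470.
At ω = 1.835470 every |λ(B_ω)| = ω−1, so ρ_SOR = 0.835470.

ω* = 1.835470, ρ_SOR = 0.835470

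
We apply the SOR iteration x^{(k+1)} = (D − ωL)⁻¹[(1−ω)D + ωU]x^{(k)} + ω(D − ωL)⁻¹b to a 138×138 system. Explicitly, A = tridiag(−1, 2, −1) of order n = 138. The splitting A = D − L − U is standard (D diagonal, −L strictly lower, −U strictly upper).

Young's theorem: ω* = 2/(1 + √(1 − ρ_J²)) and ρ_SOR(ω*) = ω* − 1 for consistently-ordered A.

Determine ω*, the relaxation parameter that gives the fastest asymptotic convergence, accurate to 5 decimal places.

ρ_J = max_k |cos(kπ/139)| = cos(π/139) = 0.99974
√(1−ρ_J²) simplifies to sin(π/139) = 0.022599.
Young: ω* = 2/(1+√(1−ρ_J²)) = 2/(1+0.022599) = 2/1.022599 = 1.95580.
Hence ρ(B_{ω*}) = 1.95580 − 1 = 0.95580.

ω* = 1.95580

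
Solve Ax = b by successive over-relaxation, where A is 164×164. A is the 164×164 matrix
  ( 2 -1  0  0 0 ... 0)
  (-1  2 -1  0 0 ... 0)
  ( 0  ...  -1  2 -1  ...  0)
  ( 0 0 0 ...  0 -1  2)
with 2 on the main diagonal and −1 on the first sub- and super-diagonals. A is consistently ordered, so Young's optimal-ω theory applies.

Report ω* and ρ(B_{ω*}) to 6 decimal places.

n=164: λ(B_J) = 1 − λ(A)/2 = cos(kπ/165); k=1 gives ρ_J = 0.999819.
1 − cos²(π/165) = sin²(π/165) ⇒ √(1−ρ_J²) = sin(π/165) = 0.0190388.
ω* = 2/(1+0.0190388) = 1.962634
ρ_SOR = ω* − 1 = 1.962634 − 1 = 0.962634.

ω* = 1.962634, ρ_SOR = 0.962634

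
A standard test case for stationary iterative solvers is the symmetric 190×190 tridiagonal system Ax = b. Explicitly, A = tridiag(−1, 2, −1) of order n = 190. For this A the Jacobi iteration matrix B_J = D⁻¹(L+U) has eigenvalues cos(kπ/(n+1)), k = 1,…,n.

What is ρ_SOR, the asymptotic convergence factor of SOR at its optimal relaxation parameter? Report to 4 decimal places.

[ρ_J] n=190: ρ(B_J) = cos(π/(n+1)) = cos(π/191) = 0.9999.
√(1−ρ_J²) = |sin(π/191)| = 0.01645
[ω*] 2 ÷ (1 + 0.01645) = 2 ÷ 1.01645 = 1.9676.
At ω = 1.9676 every |λ(B_ω)| = ω−1, so ρ_SOR = 0.9676.

ρ_SOR = 0.9676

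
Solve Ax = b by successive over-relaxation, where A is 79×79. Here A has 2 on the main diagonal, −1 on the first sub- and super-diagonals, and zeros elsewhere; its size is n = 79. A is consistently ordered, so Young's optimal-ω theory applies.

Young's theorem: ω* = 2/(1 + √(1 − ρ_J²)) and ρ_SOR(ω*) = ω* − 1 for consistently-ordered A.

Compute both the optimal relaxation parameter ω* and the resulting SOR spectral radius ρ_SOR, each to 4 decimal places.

ω* = 1.9244, ρ_SOR = 0.9244

[ρ_J] n=79: ρ(B_J) = cos(π/(n+1)) = cos(π/80) = 0.9992.
√(1−ρ_J²) = |sin(π/80)| = 0.03926
ω* = 2/(1+0.03926) = 1.9244
ρ(B_{ω*}) = ω*−1 = 0.9244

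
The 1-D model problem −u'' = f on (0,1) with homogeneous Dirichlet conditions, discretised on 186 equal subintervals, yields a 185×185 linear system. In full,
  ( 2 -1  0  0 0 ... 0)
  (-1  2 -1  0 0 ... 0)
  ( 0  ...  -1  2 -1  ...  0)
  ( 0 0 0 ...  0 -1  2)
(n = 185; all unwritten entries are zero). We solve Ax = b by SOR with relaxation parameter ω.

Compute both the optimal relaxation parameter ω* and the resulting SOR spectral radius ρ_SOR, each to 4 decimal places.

ω* = 1.9668, ρ_SOR = 0.9668

With n=185, ρ(Jacobi) = cos(π/186) = 0.9999.
√(1−ρ_J²) simplifies to sin(π/186) = 0.01689.
ω* = 2/(1 + 0.01689) = 2/1.01689 = 1.9668.
At ω = 1.9668 every |λ(B_ω)| = ω−1, so ρ_SOR = 0.9668.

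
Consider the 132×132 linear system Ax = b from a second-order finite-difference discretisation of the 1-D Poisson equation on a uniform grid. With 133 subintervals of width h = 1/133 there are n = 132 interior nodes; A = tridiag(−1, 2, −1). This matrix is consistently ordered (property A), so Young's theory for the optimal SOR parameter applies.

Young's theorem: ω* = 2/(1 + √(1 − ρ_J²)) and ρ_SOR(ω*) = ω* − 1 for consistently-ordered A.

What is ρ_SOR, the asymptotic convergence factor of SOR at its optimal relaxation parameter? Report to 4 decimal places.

ρ_SOR = 0.9539

½·tridiag(1,0,1) at n=132: λ_k = cos(kπ/133); max |λ| at k=1 ⇒ ρ_J = cos(π/133) ≈ 0.9997.
√(1−ρ_J²) simplifies to sin(π/133) = 0.02362.
Then 2/(1+√(1−ρ_J²)) = 2/(1+0.02362); ω* = 2/1.02362 = 1.9539.
and ρ(B_{ω*}) = 1.9539 − 1 = 0.9539.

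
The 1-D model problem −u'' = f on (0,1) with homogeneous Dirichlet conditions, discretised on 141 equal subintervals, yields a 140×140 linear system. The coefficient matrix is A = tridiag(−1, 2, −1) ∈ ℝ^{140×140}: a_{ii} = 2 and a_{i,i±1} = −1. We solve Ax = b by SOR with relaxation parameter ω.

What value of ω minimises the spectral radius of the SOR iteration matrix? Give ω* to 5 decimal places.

ω* = 1.95641

[ρ_J] n=140: ρ(B_J) = cos(π/(n+1)) = cos(π/141) = 0.99975.
√(1−ρ_J²) simplifies to sin(π/141) = 0.022279.
Young: ω* = 2/(1+√(1−ρ_J²)) = 2/(1+0.022279) = 2/1.022279 = 1.95641.
Hence ρ(B_{ω*}) = 1.95641 − 1 = 0.95641.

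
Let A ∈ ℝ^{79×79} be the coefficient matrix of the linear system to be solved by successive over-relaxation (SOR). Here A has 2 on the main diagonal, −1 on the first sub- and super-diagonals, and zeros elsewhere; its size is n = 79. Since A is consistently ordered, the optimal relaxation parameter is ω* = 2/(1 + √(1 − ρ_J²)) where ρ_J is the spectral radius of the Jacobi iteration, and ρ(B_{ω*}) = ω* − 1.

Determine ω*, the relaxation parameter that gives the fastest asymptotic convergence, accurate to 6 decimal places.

ω* = 1.924447

ρ_J = max_k |cos(kπ/80)| = cos(π/80) = 0.999229
√(1 − cos²(π/80)) = sin(π/80) ≈ 0.0392598.
ω* = 2/(1+0.0392598) = 1.924447
At ω = 1.924447 every |λ(B_ω)| = ω−1, so ρ_SOR = 0.924447.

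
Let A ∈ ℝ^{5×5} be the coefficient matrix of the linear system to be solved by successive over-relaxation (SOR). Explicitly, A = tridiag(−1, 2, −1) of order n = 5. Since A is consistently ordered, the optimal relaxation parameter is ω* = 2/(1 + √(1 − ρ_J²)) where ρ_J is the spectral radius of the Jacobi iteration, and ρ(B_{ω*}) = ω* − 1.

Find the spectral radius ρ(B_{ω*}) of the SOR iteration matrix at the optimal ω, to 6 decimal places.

B_J for the 5×5 system has eigenvalues cos(kπ/6); ρ_J = cos(π/6) = 0.866025.
√(1−ρ_J²) = |sin(π/6)| = 0.5000000
Young: ω* = 2/(1+√(1−ρ_J²)) = 2/(1+0.5000000) = 2/1.5000000 = 1.333333.
Hence ρ(B_{ω*}) = 1.333333 − 1 = 0.333333.

ρ_SOR = 0.333333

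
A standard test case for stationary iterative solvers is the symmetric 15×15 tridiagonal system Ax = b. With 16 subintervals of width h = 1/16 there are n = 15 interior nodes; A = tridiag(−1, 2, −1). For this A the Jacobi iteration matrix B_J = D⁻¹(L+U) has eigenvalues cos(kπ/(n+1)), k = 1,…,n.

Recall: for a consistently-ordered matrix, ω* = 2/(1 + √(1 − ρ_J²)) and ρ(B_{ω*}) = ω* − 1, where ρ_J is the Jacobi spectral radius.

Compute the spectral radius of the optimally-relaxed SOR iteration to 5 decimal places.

ρ_SOR = 0.67351

spectrum of D⁻¹(L+U) = {cos(kπ/16) : 1≤k≤15}; ρ_J = cos(π/16) = 0.98079.
1 − cos²(π/16) = sin²(π/16) ⇒ √(1−ρ_J²) = sin(π/16) = 0.195090.
ω* = 2/(1+0.195090) = 1.67351
ρ_SOR = ω* − 1 = 1.67351 − 1 = 0.67351.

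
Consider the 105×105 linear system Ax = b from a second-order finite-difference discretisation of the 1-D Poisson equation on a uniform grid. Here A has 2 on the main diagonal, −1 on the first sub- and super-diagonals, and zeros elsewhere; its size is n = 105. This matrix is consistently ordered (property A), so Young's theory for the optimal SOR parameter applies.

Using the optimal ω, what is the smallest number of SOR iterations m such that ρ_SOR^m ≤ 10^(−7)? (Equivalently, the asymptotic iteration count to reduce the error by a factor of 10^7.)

m = 272

B_J for the 105×105 system has eigenvalues cos(kπ/106); ρ_J = cos(π/106) = 0.9995608.
√(1−ρ_J²) simplifies to sin(π/106) = 0.0296333.
Young: ω* = 2/(1+√(1−ρ_J²)) = 2/(1+0.0296333) = 2/1.0296333 = 1.9424391.
At ω = 1.9424391 every |λ(B_ω)| = ω−1, so ρ_SOR = 0.9424391.
Need (0.9424391)^m ≤ 10^(−7): m ≥ 7·ln10/|ln 0.9424391| = 16.1181/0.059284 = 271.879 ⇒ m = 272.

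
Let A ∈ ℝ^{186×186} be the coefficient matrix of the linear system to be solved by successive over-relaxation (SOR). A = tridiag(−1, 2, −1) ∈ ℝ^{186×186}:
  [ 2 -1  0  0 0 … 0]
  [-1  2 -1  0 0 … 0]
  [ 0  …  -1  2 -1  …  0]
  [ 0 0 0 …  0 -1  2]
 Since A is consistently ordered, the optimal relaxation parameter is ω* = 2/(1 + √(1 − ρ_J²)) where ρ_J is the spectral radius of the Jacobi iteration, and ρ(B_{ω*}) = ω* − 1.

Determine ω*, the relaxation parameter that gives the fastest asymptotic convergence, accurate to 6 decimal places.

B_J for the 186×186 system has eigenvalues cos(kπ/187); ρ_J = cos(π/187) = 0.999859.
√(1−ρ_J²) simplifies to sin(π/187) = 0.0167992.
Then 2/(1+√(1−ρ_J²)) = 2/(1+0.0167992); ω* = 2/1.0167992 = 1.966957.
ρ_SOR = ω* − 1 = 1.966957 − 1 = 0.966957.

ω* = 1.966957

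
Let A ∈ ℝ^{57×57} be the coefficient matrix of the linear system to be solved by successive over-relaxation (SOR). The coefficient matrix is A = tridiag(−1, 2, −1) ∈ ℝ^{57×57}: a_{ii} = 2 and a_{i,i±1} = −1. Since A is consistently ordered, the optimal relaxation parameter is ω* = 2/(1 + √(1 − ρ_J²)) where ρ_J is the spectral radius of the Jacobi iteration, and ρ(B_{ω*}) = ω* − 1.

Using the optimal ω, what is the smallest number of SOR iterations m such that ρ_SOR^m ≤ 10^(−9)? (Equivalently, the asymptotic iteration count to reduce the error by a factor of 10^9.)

m = 192

With n=57, ρ(Jacobi) = cos(π/58) = 0.9985334.
√(1−ρ_J²) simplifies to sin(π/58) = 0.0541389.
ω* = 2/(1+0.0541389) = 1.8972832
and ρ(B_{ω*}) = 1.8972832 − 1 = 0.8972832.
ρ_SOR^m ≤ 10^(−9) ⇔ m ≥ 9·ln10/(−ln 0.8972832) = 20.7233/0.108384 = 191.203; m = ⌈191.203⌉ = 192.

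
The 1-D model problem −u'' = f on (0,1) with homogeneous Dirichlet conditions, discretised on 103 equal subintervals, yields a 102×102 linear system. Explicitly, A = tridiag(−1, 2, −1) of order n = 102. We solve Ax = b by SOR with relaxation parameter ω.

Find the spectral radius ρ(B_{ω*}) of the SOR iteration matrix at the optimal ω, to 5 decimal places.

ρ_SOR = 0.94081

n=102: λ(B_J) = 1 − λ(A)/2 = cos(kπ/103); k=1 gives ρ_J = 0.99953.
1 − cos²(π/103) = sin²(π/103) ⇒ √(1−ρ_J²) = sin(π/103) = 0.030496.
ω* = 2/(1 + 0.030496) = 2/1.030496 = 1.94081.
ρ(B_{ω*}) = ω*−1 = 0.94081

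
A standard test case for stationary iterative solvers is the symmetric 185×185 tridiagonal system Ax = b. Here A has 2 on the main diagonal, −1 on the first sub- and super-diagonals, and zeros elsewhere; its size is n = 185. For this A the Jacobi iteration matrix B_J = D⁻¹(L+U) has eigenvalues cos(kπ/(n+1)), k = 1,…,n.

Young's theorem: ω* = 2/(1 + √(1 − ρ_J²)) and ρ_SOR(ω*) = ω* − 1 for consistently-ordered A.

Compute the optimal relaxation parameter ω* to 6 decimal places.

n=185: λ(B_J) = 1 − λ(A)/2 = cos(kπ/186); k=1 gives ρ_J = 0.999857.
√(1−ρ_J²) = |sin(π/186)| = 0.0168895
Then 2/(1+√(1−ρ_J²)) = 2/(1+0.0168895); ω* = 2/1.0168895 = 1.966782.
ρ(B_{ω*}) = ω*−1 = 0.966782

ω* = 1.966782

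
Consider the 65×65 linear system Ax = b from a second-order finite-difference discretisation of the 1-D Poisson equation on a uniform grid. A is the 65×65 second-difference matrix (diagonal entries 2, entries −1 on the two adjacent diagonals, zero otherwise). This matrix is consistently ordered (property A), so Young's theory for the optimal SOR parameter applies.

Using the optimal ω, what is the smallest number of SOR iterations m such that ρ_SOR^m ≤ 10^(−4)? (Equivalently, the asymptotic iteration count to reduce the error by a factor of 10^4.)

m = 97

n=65: λ(B_J) = 1 − λ(A)/2 = cos(kπ/66); k=1 gives ρ_J = 0.9988673.
root = sin(π/66) = 0.0475819  (since 1−cos² = sin²).
[ω*] 2 ÷ (1 + 0.0475819) = 2 ÷ 1.0475819 = 1.9091586.
ρ(B_{ω*}) = ω*−1 = 0.9091586
For 4 digits: m = 4·ln10 / (−ln 0.9091586) = 9.21034/0.0952357 = 96.711; round up → m = 97.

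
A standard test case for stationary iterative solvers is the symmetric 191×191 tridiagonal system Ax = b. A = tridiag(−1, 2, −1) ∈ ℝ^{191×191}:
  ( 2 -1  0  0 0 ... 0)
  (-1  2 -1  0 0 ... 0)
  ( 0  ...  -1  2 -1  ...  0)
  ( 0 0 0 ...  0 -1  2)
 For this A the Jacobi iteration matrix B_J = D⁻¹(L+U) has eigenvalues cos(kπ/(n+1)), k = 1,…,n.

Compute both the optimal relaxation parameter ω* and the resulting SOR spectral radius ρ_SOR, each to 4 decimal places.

B_J for the 191×191 system has eigenvalues cos(kπ/192); ρ_J = cos(π/192) = 0.9999.
√(1−ρ_J²) = |sin(π/192)| = 0.01636
Young: ω* = 2/(1+√(1−ρ_J²)) = 2/(1+0.01636) = 2/1.01636 = 1.9678.
[ρ_SOR] ω* − 1 = 0.9678.

ω* = 1.9678, ρ_SOR = 0.9678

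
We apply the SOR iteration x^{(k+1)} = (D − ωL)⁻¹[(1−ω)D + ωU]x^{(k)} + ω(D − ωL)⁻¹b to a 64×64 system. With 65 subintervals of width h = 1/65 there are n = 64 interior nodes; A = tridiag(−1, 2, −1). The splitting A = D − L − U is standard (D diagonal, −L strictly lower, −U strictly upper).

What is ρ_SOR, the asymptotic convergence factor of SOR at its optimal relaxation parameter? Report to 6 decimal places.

ρ_SOR = 0.907826

ρ_J = max_k |cos(kπ/65)| = cos(π/65) = 0.998832
root = sin(π/65) = 0.0483134  (since 1−cos² = sin²).
ω* = 2/(1+0.0483134) = 1.907826
ρ_SOR = ω* − 1 = 1.907826 − 1 = 0.907826.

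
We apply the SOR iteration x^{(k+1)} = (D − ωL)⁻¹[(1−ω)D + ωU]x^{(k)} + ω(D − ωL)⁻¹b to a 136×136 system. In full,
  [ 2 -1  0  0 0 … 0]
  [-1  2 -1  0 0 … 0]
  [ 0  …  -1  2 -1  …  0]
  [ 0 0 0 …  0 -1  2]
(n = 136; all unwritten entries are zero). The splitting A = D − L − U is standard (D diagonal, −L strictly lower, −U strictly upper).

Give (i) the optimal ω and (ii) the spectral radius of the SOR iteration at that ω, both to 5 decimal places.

ω* = 1.95517, ρ_SOR = 0.95517

B_J for the 136×136 system has eigenvalues cos(kπ/137); ρ_J = cos(π/137) = 0.99974.
1 − cos²(π/137) = sin²(π/137) ⇒ √(1−ρ_J²) = sin(π/137) = 0.022929.
[ω*] 2 ÷ (1 + 0.022929) = 2 ÷ 1.022929 = 1.95517.
ρ_SOR = ω* − 1 = 1.95517 − 1 = 0.95517.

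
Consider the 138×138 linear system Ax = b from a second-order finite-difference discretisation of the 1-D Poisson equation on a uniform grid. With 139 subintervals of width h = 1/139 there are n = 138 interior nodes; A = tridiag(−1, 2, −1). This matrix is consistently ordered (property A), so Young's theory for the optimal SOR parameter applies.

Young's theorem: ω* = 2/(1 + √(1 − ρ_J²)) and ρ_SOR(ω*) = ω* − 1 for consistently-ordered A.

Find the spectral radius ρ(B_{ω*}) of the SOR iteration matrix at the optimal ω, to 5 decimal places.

ρ_SOR = 0.95580

spectrum of D⁻¹(L+U) = {cos(kπ/139) : 1≤k≤138}; ρ_J = cos(π/139) = 0.99974.
√(1−ρ_J²) = |sin(π/139)| = 0.022599
ω* = 2/(1 + 0.022599) = 2/1.022599 = 1.95580.
[ρ_SOR] ω* − 1 = 0.95580.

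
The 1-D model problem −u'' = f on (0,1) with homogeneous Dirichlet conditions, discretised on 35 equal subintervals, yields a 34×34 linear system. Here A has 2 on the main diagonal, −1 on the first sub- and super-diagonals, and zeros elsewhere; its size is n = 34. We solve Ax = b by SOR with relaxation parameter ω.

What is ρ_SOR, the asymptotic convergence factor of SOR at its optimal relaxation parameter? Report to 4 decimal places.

ρ_SOR = 0.8355

B_J for the 34×34 system has eigenvalues cos(kπ/35); ρ_J = cos(π/35) = 0.9960.
1 − cos²(π/35) = sin²(π/35) ⇒ √(1−ρ_J²) = sin(π/35) = 0.08964.
ω* = 2 / (1 + 0.08964) = 2 / 1.08964 ≈ 1.8355.
ρ(B_{ω*}) = ω*−1 = 0.8355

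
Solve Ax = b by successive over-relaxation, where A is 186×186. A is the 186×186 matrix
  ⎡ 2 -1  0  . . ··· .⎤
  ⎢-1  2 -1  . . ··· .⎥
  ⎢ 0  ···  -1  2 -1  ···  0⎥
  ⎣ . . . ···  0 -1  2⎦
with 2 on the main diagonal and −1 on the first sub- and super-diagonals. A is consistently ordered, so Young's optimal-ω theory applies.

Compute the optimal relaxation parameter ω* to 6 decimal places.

B_J for the 186×186 system has eigenvalues cos(kπ/187); ρ_J = cos(π/187) = 0.999859.
√(1 − cos²(π/187)) = sin(π/187) ≈ 0.0167992.
[ω*] 2 ÷ (1 + 0.0167992) = 2 ÷ 1.0167992 = 1.966957.
ρ_SOR = ω* − 1 ≈ 0.966957.

ω* = 1.966957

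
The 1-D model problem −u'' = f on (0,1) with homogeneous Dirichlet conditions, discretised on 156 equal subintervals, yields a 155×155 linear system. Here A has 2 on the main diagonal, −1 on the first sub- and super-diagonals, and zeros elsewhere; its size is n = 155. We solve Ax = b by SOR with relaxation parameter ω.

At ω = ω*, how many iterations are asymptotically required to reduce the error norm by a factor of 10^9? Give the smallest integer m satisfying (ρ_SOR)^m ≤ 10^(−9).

m = 515

With n=155, ρ(Jacobi) = cos(π/156) = 0.9997972.
√(1−ρ_J²) simplifies to sin(π/156) = 0.0201371.
ω* = 2 / (1 + 0.0201371) = 2 / 1.0201371 ≈ 1.9605208.
[ρ_SOR] ω* − 1 = 0.9605208.
For 9 digits: m = 9·ln10 / (−ln 0.9605208) = 20.7233/0.0402796 = 514.486; round up → m = 515.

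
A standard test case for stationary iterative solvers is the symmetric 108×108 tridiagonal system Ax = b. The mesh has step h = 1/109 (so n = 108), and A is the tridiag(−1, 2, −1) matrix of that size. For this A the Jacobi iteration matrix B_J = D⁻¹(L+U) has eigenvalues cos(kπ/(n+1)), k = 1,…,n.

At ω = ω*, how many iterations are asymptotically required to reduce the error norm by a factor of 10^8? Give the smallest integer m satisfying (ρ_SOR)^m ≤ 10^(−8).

m = 320

With n=108, ρ(Jacobi) = cos(π/109) = 0.9995847.
√(1−ρ_J²) simplifies to sin(π/109) = 0.0288180.
ω* = 2 / (1 + 0.0288180) = 2 / 1.0288180 ≈ 1.9439784.
Hence ρ(B_{ω*}) = 1.9439784 − 1 = 0.9439784.
(0.9439784)^m ≤ 10^{−8}  ⇒  m·ln(0.9439784) ≤ −8·ln10  ⇒  m ≥ 319.515  ⇒  m = 320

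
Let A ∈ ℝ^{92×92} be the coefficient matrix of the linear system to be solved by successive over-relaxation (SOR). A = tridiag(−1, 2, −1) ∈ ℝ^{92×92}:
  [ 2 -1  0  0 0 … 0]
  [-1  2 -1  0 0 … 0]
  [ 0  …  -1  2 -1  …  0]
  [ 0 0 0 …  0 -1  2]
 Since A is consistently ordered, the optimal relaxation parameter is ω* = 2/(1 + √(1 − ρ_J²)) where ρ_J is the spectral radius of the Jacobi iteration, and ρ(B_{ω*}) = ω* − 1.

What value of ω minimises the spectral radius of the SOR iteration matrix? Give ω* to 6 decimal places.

ω* = 1.934659

[ρ_J] n=92: ρ(B_J) = cos(π/(n+1)) = cos(π/93) = 0.999429.
√(1−ρ_J²) simplifies to sin(π/93) = 0.0337741.
[ω*] 2 ÷ (1 + 0.0337741) = 2 ÷ 1.0337741 = 1.934659.
[ρ_SOR] ω* − 1 = 0.934659.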